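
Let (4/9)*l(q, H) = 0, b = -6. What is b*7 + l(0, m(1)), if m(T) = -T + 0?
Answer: -42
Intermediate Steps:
m(T) = -T
l(q, H) = 0 (l(q, H) = (9/4)*0 = 0)
b*7 + l(0, m(1)) = -6*7 + 0 = -42 + 0 = -42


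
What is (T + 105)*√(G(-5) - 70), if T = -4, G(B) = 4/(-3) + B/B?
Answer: 101*I*√633/3 ≈ 847.04*I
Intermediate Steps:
G(B) = -⅓ (G(B) = 4*(-⅓) + 1 = -4/3 + 1 = -⅓)
(T + 105)*√(G(-5) - 70) = (-4 + 105)*√(-⅓ - 70) = 101*√(-211/3) = 101*(I*√633/3) = 101*I*√633/3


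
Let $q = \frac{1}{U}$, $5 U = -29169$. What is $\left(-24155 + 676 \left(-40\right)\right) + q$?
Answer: $- \frac{1493306960}{29169} \approx -51195.0$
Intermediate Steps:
$U = - \frac{29169}{5}$ ($U = \frac{1}{5} \left(-29169\right) = - \frac{29169}{5} \approx -5833.8$)
$q = - \frac{5}{29169}$ ($q = \frac{1}{- \frac{29169}{5}} = - \frac{5}{29169} \approx -0.00017141$)
$\left(-24155 + 676 \left(-40\right)\right) + q = \left(-24155 + 676 \left(-40\right)\right) - \frac{5}{29169} = \left(-24155 - 27040\right) - \frac{5}{29169} = -51195 - \frac{5}{29169} = - \frac{1493306960}{29169}$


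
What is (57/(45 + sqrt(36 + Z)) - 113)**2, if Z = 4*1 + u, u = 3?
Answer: 12254635627/982081 + 12619857*sqrt(43)/1964162 ≈ 12520.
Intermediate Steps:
Z = 7 (Z = 4*1 + 3 = 4 + 3 = 7)
(57/(45 + sqrt(36 + Z)) - 113)**2 = (57/(45 + sqrt(36 + 7)) - 113)**2 = (57/(45 + sqrt(43)) - 113)**2 = (-113 + 57/(45 + sqrt(43)))**2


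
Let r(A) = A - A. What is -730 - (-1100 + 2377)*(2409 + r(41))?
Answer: -3077023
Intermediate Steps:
r(A) = 0
-730 - (-1100 + 2377)*(2409 + r(41)) = -730 - (-1100 + 2377)*(2409 + 0) = -730 - 1277*2409 = -730 - 1*3076293 = -730 - 3076293 = -3077023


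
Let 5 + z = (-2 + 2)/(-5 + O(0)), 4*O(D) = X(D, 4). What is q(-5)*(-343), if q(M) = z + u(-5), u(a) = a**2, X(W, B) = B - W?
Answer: -6860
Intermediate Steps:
O(D) = 1 - D/4 (O(D) = (4 - D)/4 = 1 - D/4)
z = -5 (z = -5 + (-2 + 2)/(-5 + (1 - 1/4*0)) = -5 + 0/(-5 + (1 + 0)) = -5 + 0/(-5 + 1) = -5 + 0/(-4) = -5 + 0*(-1/4) = -5 + 0 = -5)
q(M) = 20 (q(M) = -5 + (-5)**2 = -5 + 25 = 20)
q(-5)*(-343) = 20*(-343) = -6860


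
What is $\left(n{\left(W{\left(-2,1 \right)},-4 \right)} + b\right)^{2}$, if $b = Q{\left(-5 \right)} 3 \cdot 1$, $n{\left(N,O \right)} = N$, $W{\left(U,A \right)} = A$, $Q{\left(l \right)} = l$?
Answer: $196$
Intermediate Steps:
$b = -15$ ($b = - 5 \cdot 3 \cdot 1 = \left(-5\right) 3 = -15$)
$\left(n{\left(W{\left(-2,1 \right)},-4 \right)} + b\right)^{2} = \left(1 - 15\right)^{2} = \left(-14\right)^{2} = 196$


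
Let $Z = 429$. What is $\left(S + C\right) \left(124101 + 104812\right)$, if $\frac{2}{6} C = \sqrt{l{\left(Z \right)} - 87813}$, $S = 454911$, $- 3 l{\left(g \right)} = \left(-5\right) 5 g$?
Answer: $104135041743 + 686739 i \sqrt{84238} \approx 1.0414 \cdot 10^{11} + 1.9932 \cdot 10^{8} i$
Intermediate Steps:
$l{\left(g \right)} = \frac{25 g}{3}$ ($l{\left(g \right)} = - \frac{\left(-5\right) 5 g}{3} = - \frac{\left(-25\right) g}{3} = \frac{25 g}{3}$)
$C = 3 i \sqrt{84238}$ ($C = 3 \sqrt{\frac{25}{3} \cdot 429 - 87813} = 3 \sqrt{3575 - 87813} = 3 \sqrt{-84238} = 3 i \sqrt{84238} \approx 870.71 i$)
$\left(S + C\right) \left(124101 + 104812\right) = \left(454911 + 3 i \sqrt{84238}\right) \left(124101 + 104812\right) = \left(454911 + 3 i \sqrt{84238}\right) 228913 = 104135041743 + 686739 i \sqrt{84238}$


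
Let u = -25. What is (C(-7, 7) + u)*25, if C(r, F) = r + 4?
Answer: -700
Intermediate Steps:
C(r, F) = 4 + r
(C(-7, 7) + u)*25 = ((4 - 7) - 25)*25 = (-3 - 25)*25 = -28*25 = -700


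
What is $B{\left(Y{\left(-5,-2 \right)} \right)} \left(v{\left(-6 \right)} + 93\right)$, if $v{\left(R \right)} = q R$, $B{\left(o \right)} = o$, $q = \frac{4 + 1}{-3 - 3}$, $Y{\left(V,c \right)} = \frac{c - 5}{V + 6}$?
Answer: $-686$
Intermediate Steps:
$Y{\left(V,c \right)} = \frac{-5 + c}{6 + V}$
$q = - \frac{5}{6}$ ($q = \frac{5}{-6} = 5 \left(- \frac{1}{6}\right) = - \frac{5}{6} \approx -0.83333$)
$v{\left(R \right)} = - \frac{5 R}{6}$
$B{\left(Y{\left(-5,-2 \right)} \right)} \left(v{\left(-6 \right)} + 93\right) = \frac{-5 - 2}{6 - 5} \left(\left(- \frac{5}{6}\right) \left(-6\right) + 93\right) = 1^{-1} \left(-7\right) \left(5 + 93\right) = 1 \left(-7\right) 98 = \left(-7\right) 98 = -686$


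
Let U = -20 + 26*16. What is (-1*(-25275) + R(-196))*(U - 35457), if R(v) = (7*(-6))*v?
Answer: -1174788927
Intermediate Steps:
R(v) = -42*v
U = 396 (U = -20 + 416 = 396)
(-1*(-25275) + R(-196))*(U - 35457) = (-1*(-25275) - 42*(-196))*(396 - 35457) = (25275 + 8232)*(-35061) = 33507*(-35061) = -1174788927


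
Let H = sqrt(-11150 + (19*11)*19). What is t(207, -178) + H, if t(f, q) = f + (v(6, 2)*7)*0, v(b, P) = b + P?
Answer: 207 + I*sqrt(7179) ≈ 207.0 + 84.729*I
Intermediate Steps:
H = I*sqrt(7179) (H = sqrt(-11150 + 209*19) = sqrt(-11150 + 3971) = sqrt(-7179) = I*sqrt(7179) ≈ 84.729*I)
v(b, P) = P + b
t(f, q) = f (t(f, q) = f + ((2 + 6)*7)*0 = f + (8*7)*0 = f + 56*0 = f + 0 = f)
t(207, -178) + H = 207 + I*sqrt(7179)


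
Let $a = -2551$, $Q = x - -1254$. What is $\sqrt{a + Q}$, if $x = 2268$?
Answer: $\sqrt{971} \approx 31.161$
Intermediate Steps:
$Q = 3522$ ($Q = 2268 - -1254 = 2268 + 1254 = 3522$)
$\sqrt{a + Q} = \sqrt{-2551 + 3522} = \sqrt{971}$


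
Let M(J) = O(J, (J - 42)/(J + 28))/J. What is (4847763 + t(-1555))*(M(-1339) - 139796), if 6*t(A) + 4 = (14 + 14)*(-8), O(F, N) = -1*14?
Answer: -907430275461750/1339 ≈ -6.7769e+11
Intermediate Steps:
O(F, N) = -14
M(J) = -14/J
t(A) = -38 (t(A) = -2/3 + ((14 + 14)*(-8))/6 = -2/3 + (28*(-8))/6 = -2/3 + (1/6)*(-224) = -2/3 - 112/3 = -38)
(4847763 + t(-1555))*(M(-1339) - 139796) = (4847763 - 38)*(-14/(-1339) - 139796) = 4847725*(-14*(-1/1339) - 139796) = 4847725*(14/1339 - 139796) = 4847725*(-187186830/1339) = -907430275461750/1339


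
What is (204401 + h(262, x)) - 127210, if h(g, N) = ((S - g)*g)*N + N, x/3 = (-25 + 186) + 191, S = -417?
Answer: -187782041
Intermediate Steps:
x = 1056 (x = 3*((-25 + 186) + 191) = 3*(161 + 191) = 3*352 = 1056)
h(g, N) = N + N*g*(-417 - g) (h(g, N) = ((-417 - g)*g)*N + N = (g*(-417 - g))*N + N = N*g*(-417 - g) + N = N + N*g*(-417 - g))
(204401 + h(262, x)) - 127210 = (204401 + 1056*(1 - 1*262² - 417*262)) - 127210 = (204401 + 1056*(1 - 1*68644 - 109254)) - 127210 = (204401 + 1056*(1 - 68644 - 109254)) - 127210 = (204401 + 1056*(-177897)) - 127210 = (204401 - 187859232) - 127210 = -187654831 - 127210 = -187782041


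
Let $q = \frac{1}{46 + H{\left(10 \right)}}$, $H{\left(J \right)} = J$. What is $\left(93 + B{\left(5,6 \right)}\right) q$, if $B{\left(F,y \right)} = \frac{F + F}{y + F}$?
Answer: $\frac{1033}{616} \approx 1.6769$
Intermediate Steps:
$B{\left(F,y \right)} = \frac{2 F}{F + y}$
$q = \frac{1}{56}$ ($q = \frac{1}{46 + 10} = \frac{1}{56} \approx 0.017857$)
$\left(93 + B{\left(5,6 \right)}\right) q = \left(93 + 2 \cdot 5 \frac{1}{5 + 6}\right) \frac{1}{56} = \left(93 + 2 \cdot 5 \cdot \frac{1}{11}\right) \frac{1}{56} = \left(93 + \frac{10}{11}\right) \frac{1}{56} = \frac{1033}{11} \cdot \frac{1}{56} = \frac{1033}{616}$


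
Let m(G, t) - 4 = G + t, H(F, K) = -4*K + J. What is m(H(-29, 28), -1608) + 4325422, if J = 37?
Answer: 4323743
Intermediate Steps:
H(F, K) = 37 - 4*K (H(F, K) = -4*K + 37 = 37 - 4*K)
m(G, t) = 4 + G + t (m(G, t) = 4 + (G + t) = 4 + G + t)
m(H(-29, 28), -1608) + 4325422 = (4 + (37 - 4*28) - 1608) + 4325422 = (4 + (37 - 112) - 1608) + 4325422 = (4 - 75 - 1608) + 4325422 = -1679 + 4325422 = 4323743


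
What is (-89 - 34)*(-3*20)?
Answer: 7380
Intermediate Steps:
(-89 - 34)*(-3*20) = -123*(-60) = 7380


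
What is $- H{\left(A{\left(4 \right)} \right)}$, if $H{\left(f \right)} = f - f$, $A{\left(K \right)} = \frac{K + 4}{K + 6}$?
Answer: $0$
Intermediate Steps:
$A{\left(K \right)} = \frac{4 + K}{6 + K}$
$H{\left(f \right)} = 0$
$- H{\left(A{\left(4 \right)} \right)} = \left(-1\right) 0 = 0$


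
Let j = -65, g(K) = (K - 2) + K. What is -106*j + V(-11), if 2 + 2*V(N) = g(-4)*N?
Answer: 6944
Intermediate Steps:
g(K) = -2 + 2*K (g(K) = (-2 + K) + K = -2 + 2*K)
V(N) = -1 - 5*N (V(N) = -1 + ((-2 + 2*(-4))*N)/2 = -1 + ((-2 - 8)*N)/2 = -1 + (-10*N)/2 = -1 - 5*N)
-106*j + V(-11) = -106*(-65) + (-1 - 5*(-11)) = 6890 + (-1 + 55) = 6890 + 54 = 6944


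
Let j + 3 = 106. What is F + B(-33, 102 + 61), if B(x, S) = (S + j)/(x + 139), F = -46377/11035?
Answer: -990326/584855 ≈ -1.6933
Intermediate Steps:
F = -46377/11035 (F = -46377*1/11035 = -46377/11035 ≈ -4.2027)
j = 103 (j = -3 + 106 = 103)
B(x, S) = (103 + S)/(139 + x) (B(x, S) = (S + 103)/(x + 139) = (103 + S)/(139 + x))
F + B(-33, 102 + 61) = -46377/11035 + (103 + (102 + 61))/(139 - 33) = -46377/11035 + (103 + 163)/106 = -46377/11035 + (1/106)*266 = -46377/11035 + 133/53 = -990326/584855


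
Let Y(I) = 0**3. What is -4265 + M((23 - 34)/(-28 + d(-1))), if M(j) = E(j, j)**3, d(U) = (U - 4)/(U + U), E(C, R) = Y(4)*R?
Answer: -4265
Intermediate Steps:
Y(I) = 0
E(C, R) = 0 (E(C, R) = 0*R = 0)
d(U) = (-4 + U)/(2*U) (d(U) = (-4 + U)/((2*U)) = (-4 + U)*(1/(2*U)) = (-4 + U)/(2*U))
M(j) = 0 (M(j) = 0**3 = 0)
-4265 + M((23 - 34)/(-28 + d(-1))) = -4265 + 0 = -4265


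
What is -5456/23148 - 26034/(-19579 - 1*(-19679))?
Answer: -75397579/289350 ≈ -260.58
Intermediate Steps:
-5456/23148 - 26034/(-19579 - 1*(-19679)) = -5456*1/23148 - 26034/(-19579 + 19679) = -1364/5787 - 26034/100 = -1364/5787 - 26034*1/100 = -1364/5787 - 13017/50 = -75397579/289350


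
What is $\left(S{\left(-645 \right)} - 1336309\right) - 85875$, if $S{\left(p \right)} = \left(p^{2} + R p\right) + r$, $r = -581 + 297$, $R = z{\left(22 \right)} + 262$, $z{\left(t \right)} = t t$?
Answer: $-1487613$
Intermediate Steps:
$z{\left(t \right)} = t^{2}$
$R = 746$ ($R = 22^{2} + 262 = 484 + 262 = 746$)
$r = -284$
$S{\left(p \right)} = -284 + p^{2} + 746 p$ ($S{\left(p \right)} = \left(p^{2} + 746 p\right) - 284 = -284 + p^{2} + 746 p$)
$\left(S{\left(-645 \right)} - 1336309\right) - 85875 = \left(\left(-284 + \left(-645\right)^{2} + 746 \left(-645\right)\right) - 1336309\right) - 85875 = \left(\left(-284 + 416025 - 481170\right) - 1336309\right) - 85875 = \left(-65429 - 1336309\right) - 85875 = -1401738 - 85875 = -1487613$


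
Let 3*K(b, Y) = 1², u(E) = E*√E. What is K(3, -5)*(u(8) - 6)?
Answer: -2 + 16*√2/3 ≈ 5.5425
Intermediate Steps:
u(E) = E^(3/2)
K(b, Y) = ⅓ (K(b, Y) = (⅓)*1² = (⅓)*1 = ⅓)
K(3, -5)*(u(8) - 6) = (8^(3/2) - 6)/3 = (16*√2 - 6)/3 = (-6 + 16*√2)/3 = -2 + 16*√2/3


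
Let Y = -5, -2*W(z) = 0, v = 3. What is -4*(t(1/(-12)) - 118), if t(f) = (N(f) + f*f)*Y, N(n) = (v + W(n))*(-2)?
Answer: 12677/36 ≈ 352.14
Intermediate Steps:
W(z) = 0 (W(z) = -1/2*0 = 0)
N(n) = -6 (N(n) = (3 + 0)*(-2) = 3*(-2) = -6)
t(f) = 30 - 5*f**2 (t(f) = (-6 + f*f)*(-5) = (-6 + f**2)*(-5) = 30 - 5*f**2)
-4*(t(1/(-12)) - 118) = -4*((30 - 5*(1/(-12))**2) - 118) = -4*((30 - 5*(-1/12)**2) - 118) = -4*((30 - 5*1/144) - 118) = -4*((30 - 5/144) - 118) = -4*(4315/144 - 118) = -4*(-12677/144) = 12677/36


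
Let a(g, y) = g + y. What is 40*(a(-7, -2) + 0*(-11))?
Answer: -360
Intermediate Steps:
40*(a(-7, -2) + 0*(-11)) = 40*((-7 - 2) + 0*(-11)) = 40*(-9 + 0) = 40*(-9) = -360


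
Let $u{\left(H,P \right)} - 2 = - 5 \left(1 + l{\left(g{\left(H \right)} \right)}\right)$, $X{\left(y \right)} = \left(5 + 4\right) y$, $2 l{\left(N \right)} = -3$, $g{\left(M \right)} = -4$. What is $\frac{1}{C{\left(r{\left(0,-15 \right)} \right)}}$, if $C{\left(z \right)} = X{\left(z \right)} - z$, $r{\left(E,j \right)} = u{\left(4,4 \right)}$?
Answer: $\frac{1}{36} \approx 0.027778$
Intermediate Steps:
$l{\left(N \right)} = - \frac{3}{2}$ ($l{\left(N \right)} = \frac{1}{2} \left(-3\right) = - \frac{3}{2}$)
$X{\left(y \right)} = 9 y$
$u{\left(H,P \right)} = \frac{9}{2}$ ($u{\left(H,P \right)} = 2 - 5 \left(1 - \frac{3}{2}\right) = 2 - - \frac{5}{2} = 2 + \frac{5}{2} = \frac{9}{2}$)
$r{\left(E,j \right)} = \frac{9}{2}$
$C{\left(z \right)} = 8 z$ ($C{\left(z \right)} = 9 z - z = 8 z$)
$\frac{1}{C{\left(r{\left(0,-15 \right)} \right)}} = \frac{1}{8 \cdot \frac{9}{2}} = \frac{1}{36}$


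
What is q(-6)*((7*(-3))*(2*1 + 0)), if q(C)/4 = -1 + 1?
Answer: 0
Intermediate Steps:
q(C) = 0 (q(C) = 4*(-1 + 1) = 4*0 = 0)
q(-6)*((7*(-3))*(2*1 + 0)) = 0*((7*(-3))*(2*1 + 0)) = 0*(-21*(2 + 0)) = 0*(-21*2) = 0*(-42) = 0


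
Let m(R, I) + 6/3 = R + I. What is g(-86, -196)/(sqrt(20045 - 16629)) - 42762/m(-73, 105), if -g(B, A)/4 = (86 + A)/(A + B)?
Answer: -7127/5 - 55*sqrt(854)/60207 ≈ -1425.4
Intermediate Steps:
m(R, I) = -2 + I + R (m(R, I) = -2 + (R + I) = -2 + (I + R) = -2 + I + R)
g(B, A) = -4*(86 + A)/(A + B)
g(-86, -196)/(sqrt(20045 - 16629)) - 42762/m(-73, 105) = (4*(-86 - 1*(-196))/(-196 - 86))/(sqrt(20045 - 16629)) - 42762/(-2 + 105 - 73) = (4*(-86 + 196)/(-282))/(sqrt(3416)) - 42762/30 = (4*(-1/282)*110)/((2*sqrt(854))) - 42762*1/30 = -55*sqrt(854)/60207 - 7127/5 = -7127/5 - 55*sqrt(854)/60207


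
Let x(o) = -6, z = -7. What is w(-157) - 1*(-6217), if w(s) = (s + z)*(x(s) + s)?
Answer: 32949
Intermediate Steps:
w(s) = (-7 + s)*(-6 + s) (w(s) = (s - 7)*(-6 + s) = (-7 + s)*(-6 + s))
w(-157) - 1*(-6217) = (42 + (-157)² - 13*(-157)) - 1*(-6217) = (42 + 24649 + 2041) + 6217 = 26732 + 6217 = 32949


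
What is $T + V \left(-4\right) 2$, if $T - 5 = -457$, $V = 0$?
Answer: $-452$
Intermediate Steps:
$T = -452$ ($T = 5 - 457 = -452$)
$T + V \left(-4\right) 2 = -452 + 0 \left(-4\right) 2 = -452 + 0 \cdot 2 = -452 + 0 = -452$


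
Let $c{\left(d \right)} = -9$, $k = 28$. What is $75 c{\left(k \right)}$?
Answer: $-675$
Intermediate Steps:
$75 c{\left(k \right)} = 75 \left(-9\right) = -675$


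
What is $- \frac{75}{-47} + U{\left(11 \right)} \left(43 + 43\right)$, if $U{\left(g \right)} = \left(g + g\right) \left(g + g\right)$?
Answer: $\frac{1956403}{47} \approx 41626.0$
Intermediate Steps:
$U{\left(g \right)} = 4 g^{2}$ ($U{\left(g \right)} = 2 g 2 g = 4 g^{2}$)
$- \frac{75}{-47} + U{\left(11 \right)} \left(43 + 43\right) = - \frac{75}{-47} + 4 \cdot 11^{2} \left(43 + 43\right) = \left(-75\right) \left(- \frac{1}{47}\right) + 4 \cdot 121 \cdot 86 = \frac{75}{47} + 484 \cdot 86 = \frac{75}{47} + 41624 = \frac{1956403}{47}$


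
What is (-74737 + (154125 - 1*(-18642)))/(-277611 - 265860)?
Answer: -98030/543471 ≈ -0.18038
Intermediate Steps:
(-74737 + (154125 - 1*(-18642)))/(-277611 - 265860) = (-74737 + (154125 + 18642))/(-543471) = (-74737 + 172767)*(-1/543471) = 98030*(-1/543471) = -98030/543471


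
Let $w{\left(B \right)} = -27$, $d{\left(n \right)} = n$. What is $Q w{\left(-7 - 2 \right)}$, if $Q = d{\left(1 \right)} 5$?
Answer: $-135$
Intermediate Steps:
$Q = 5$ ($Q = 1 \cdot 5 = 5$)
$Q w{\left(-7 - 2 \right)} = 5 \left(-27\right) = -135$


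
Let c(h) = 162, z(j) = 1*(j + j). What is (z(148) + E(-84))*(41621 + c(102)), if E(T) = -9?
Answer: 11991721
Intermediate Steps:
z(j) = 2*j (z(j) = 1*(2*j) = 2*j)
(z(148) + E(-84))*(41621 + c(102)) = (2*148 - 9)*(41621 + 162) = (296 - 9)*41783 = 287*41783 = 11991721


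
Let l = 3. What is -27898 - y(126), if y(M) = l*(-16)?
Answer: -27850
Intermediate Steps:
y(M) = -48 (y(M) = 3*(-16) = -48)
-27898 - y(126) = -27898 - 1*(-48) = -27898 + 48 = -27850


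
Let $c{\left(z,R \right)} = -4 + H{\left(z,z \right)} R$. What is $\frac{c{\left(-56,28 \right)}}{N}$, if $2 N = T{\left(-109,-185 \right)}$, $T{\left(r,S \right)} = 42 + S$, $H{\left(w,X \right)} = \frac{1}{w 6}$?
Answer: $\frac{49}{858} \approx 0.05711$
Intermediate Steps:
$H{\left(w,X \right)} = \frac{1}{6 w}$
$c{\left(z,R \right)} = -4 + \frac{R}{6 z}$ ($c{\left(z,R \right)} = -4 + \frac{1}{6 z} R = -4 + \frac{R}{6 z}$)
$N = - \frac{143}{2}$ ($N = \frac{42 - 185}{2} = \frac{1}{2} \left(-143\right) = - \frac{143}{2} \approx -71.5$)
$\frac{c{\left(-56,28 \right)}}{N} = \frac{-4 + \frac{1}{6} \cdot 28 \frac{1}{-56}}{- \frac{143}{2}} = \left(-4 + \frac{1}{6} \cdot 28 \left(- \frac{1}{56}\right)\right) \left(- \frac{2}{143}\right) = \left(-4 - \frac{1}{12}\right) \left(- \frac{2}{143}\right) = \left(- \frac{49}{12}\right) \left(- \frac{2}{143}\right) = \frac{49}{858}$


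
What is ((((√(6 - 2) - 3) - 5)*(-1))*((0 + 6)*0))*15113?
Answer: 0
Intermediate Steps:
((((√(6 - 2) - 3) - 5)*(-1))*((0 + 6)*0))*15113 = ((((√4 - 3) - 5)*(-1))*(6*0))*15113 = ((((2 - 3) - 5)*(-1))*0)*15113 = (((-1 - 5)*(-1))*0)*15113 = (-6*(-1)*0)*15113 = (6*0)*15113 = 0*15113 = 0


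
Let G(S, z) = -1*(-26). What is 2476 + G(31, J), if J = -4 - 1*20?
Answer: 2502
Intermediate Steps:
J = -24 (J = -4 - 20 = -24)
G(S, z) = 26
2476 + G(31, J) = 2476 + 26 = 2502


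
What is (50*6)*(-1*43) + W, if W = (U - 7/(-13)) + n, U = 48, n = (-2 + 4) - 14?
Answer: -167225/13 ≈ -12863.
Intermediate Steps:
n = -12 (n = 2 - 14 = -12)
W = 475/13 (W = (48 - 7/(-13)) - 12 = (48 - 7*(-1/13)) - 12 = (48 + 7/13) - 12 = 631/13 - 12 = 475/13 ≈ 36.538)
(50*6)*(-1*43) + W = (50*6)*(-1*43) + 475/13 = 300*(-43) + 475/13 = -12900 + 475/13 = -167225/13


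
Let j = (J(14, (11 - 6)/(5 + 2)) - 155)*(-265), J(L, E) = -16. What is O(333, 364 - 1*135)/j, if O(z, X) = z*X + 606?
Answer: 25621/15105 ≈ 1.6962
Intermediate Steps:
O(z, X) = 606 + X*z (O(z, X) = X*z + 606 = 606 + X*z)
j = 45315 (j = (-16 - 155)*(-265) = -171*(-265) = 45315)
O(333, 364 - 1*135)/j = (606 + (364 - 1*135)*333)/45315 = (606 + (364 - 135)*333)*(1/45315) = (606 + 229*333)*(1/45315) = (606 + 76257)*(1/45315) = 76863*(1/45315) = 25621/15105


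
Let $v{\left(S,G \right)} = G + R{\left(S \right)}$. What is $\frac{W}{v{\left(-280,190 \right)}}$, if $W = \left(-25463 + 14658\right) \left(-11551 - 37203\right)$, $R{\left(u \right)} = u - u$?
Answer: $2772563$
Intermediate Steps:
$R{\left(u \right)} = 0$
$v{\left(S,G \right)} = G$ ($v{\left(S,G \right)} = G + 0 = G$)
$W = 526786970$ ($W = \left(-10805\right) \left(-48754\right) = 526786970$)
$\frac{W}{v{\left(-280,190 \right)}} = \frac{526786970}{190} = 526786970 \cdot \frac{1}{190} = 2772563$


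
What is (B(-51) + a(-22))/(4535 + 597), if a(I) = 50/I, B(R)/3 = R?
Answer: -427/14113 ≈ -0.030256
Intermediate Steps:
B(R) = 3*R
(B(-51) + a(-22))/(4535 + 597) = (3*(-51) + 50/(-22))/(4535 + 597) = (-153 + 50*(-1/22))/5132 = (-153 - 25/11)*(1/5132) = -1708/11*1/5132 = -427/14113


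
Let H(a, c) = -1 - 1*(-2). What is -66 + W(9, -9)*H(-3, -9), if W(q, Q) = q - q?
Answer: -66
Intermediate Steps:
W(q, Q) = 0
H(a, c) = 1 (H(a, c) = -1 + 2 = 1)
-66 + W(9, -9)*H(-3, -9) = -66 + 0*1 = -66 + 0 = -66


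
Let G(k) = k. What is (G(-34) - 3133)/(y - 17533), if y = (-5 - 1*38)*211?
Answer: 3167/26606 ≈ 0.11903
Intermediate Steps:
y = -9073 (y = (-5 - 38)*211 = -43*211 = -9073)
(G(-34) - 3133)/(y - 17533) = (-34 - 3133)/(-9073 - 17533) = -3167/(-26606) = -3167*(-1/26606) = 3167/26606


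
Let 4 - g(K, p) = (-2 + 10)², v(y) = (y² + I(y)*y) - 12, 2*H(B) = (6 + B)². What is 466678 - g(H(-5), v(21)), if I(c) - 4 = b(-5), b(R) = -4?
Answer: 466738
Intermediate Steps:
I(c) = 0 (I(c) = 4 - 4 = 0)
H(B) = (6 + B)²/2
v(y) = -12 + y² (v(y) = (y² + 0*y) - 12 = (y² + 0) - 12 = y² - 12 = -12 + y²)
g(K, p) = -60 (g(K, p) = 4 - (-2 + 10)² = 4 - 1*8² = 4 - 1*64 = 4 - 64 = -60)
466678 - g(H(-5), v(21)) = 466678 - 1*(-60) = 466678 + 60 = 466738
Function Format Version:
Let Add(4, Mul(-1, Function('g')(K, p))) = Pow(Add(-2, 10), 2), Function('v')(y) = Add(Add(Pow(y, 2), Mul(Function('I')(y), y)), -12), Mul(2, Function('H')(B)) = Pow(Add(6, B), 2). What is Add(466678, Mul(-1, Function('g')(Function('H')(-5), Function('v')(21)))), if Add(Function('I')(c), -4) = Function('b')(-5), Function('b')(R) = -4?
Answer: 466738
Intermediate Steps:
Function('I')(c) = 0 (Function('I')(c) = Add(4, -4) = 0)
Function('H')(B) = Mul(Rational(1, 2), Pow(Add(6, B), 2))
Function('v')(y) = Add(-12, Pow(y, 2)) (Function('v')(y) = Add(Add(Pow(y, 2), Mul(0, y)), -12) = Add(Add(Pow(y, 2), 0), -12) = Add(Pow(y, 2), -12) = Add(-12, Pow(y, 2)))
Function('g')(K, p) = -60 (Function('g')(K, p) = Add(4, Mul(-1, Pow(Add(-2, 10), 2))) = Add(4, Mul(-1, Pow(8, 2))) = Add(4, Mul(-1, 64)) = Add(4, -64) = -60)
Add(466678, Mul(-1, Function('g')(Function('H')(-5), Function('v')(21)))) = Add(466678, Mul(-1, -60)) = Add(466678, 60) = 466738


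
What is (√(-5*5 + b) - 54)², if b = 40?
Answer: (54 - √15)² ≈ 2512.7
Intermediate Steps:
(√(-5*5 + b) - 54)² = (√(-5*5 + 40) - 54)² = (√(-25 + 40) - 54)² = (√15 - 54)² = (-54 + √15)²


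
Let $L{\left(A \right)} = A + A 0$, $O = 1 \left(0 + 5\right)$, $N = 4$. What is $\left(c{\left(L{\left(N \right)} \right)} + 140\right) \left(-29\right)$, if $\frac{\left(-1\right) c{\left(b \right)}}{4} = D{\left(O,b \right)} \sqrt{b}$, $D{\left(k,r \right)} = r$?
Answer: $-3132$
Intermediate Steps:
$O = 5$ ($O = 1 \cdot 5 = 5$)
$L{\left(A \right)} = A$ ($L{\left(A \right)} = A + 0 = A$)
$c{\left(b \right)} = - 4 b^{\frac{3}{2}}$ ($c{\left(b \right)} = - 4 b \sqrt{b} = - 4 b^{\frac{3}{2}}$)
$\left(c{\left(L{\left(N \right)} \right)} + 140\right) \left(-29\right) = \left(- 4 \cdot 4^{\frac{3}{2}} + 140\right) \left(-29\right) = \left(\left(-4\right) 8 + 140\right) \left(-29\right) = \left(-32 + 140\right) \left(-29\right) = 108 \left(-29\right) = -3132$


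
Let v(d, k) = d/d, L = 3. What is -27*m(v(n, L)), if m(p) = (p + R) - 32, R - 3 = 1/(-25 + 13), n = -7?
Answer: 3033/4 ≈ 758.25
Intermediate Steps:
R = 35/12 (R = 3 + 1/(-25 + 13) = 3 + 1/(-12) = 3 - 1/12 = 35/12 ≈ 2.9167)
v(d, k) = 1
m(p) = -349/12 + p (m(p) = (p + 35/12) - 32 = (35/12 + p) - 32 = -349/12 + p)
-27*m(v(n, L)) = -27*(-349/12 + 1) = -27*(-337/12) = 3033/4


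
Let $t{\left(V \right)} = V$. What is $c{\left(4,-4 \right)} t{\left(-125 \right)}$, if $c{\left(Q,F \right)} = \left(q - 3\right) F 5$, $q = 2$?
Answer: $-2500$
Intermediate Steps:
$c{\left(Q,F \right)} = - 5 F$ ($c{\left(Q,F \right)} = \left(2 - 3\right) F 5 = - F 5 = - 5 F$)
$c{\left(4,-4 \right)} t{\left(-125 \right)} = \left(-5\right) \left(-4\right) \left(-125\right) = 20 \left(-125\right) = -2500$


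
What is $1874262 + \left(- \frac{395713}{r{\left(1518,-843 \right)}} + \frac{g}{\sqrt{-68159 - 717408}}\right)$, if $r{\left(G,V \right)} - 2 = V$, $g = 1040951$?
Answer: $\frac{1576650055}{841} - \frac{1040951 i \sqrt{785567}}{785567} \approx 1.8747 \cdot 10^{6} - 1174.5 i$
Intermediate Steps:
$r{\left(G,V \right)} = 2 + V$
$1874262 + \left(- \frac{395713}{r{\left(1518,-843 \right)}} + \frac{g}{\sqrt{-68159 - 717408}}\right) = 1874262 - \left(- \frac{1040951}{\sqrt{-68159 - 717408}} + \frac{395713}{2 - 843}\right) = 1874262 + \left(- \frac{395713}{-841} + \frac{1040951}{\sqrt{-785567}}\right) = 1874262 + \left(\left(-395713\right) \left(- \frac{1}{841}\right) + \frac{1040951}{i \sqrt{785567}}\right) = 1874262 + \left(\frac{395713}{841} + 1040951 \left(- \frac{i \sqrt{785567}}{785567}\right)\right) = 1874262 + \left(\frac{395713}{841} - \frac{1040951 i \sqrt{785567}}{785567}\right) = \frac{1576650055}{841} - \frac{1040951 i \sqrt{785567}}{785567}$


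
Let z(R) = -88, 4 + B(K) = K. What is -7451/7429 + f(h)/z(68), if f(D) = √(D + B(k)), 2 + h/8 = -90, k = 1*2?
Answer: -7451/7429 - 3*I*√82/88 ≈ -1.003 - 0.30871*I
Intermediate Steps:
k = 2
B(K) = -4 + K
h = -736 (h = -16 + 8*(-90) = -16 - 720 = -736)
f(D) = √(-2 + D) (f(D) = √(D + (-4 + 2)) = √(D - 2) = √(-2 + D))
-7451/7429 + f(h)/z(68) = -7451/7429 + √(-2 - 736)/(-88) = -7451*1/7429 + √(-738)*(-1/88) = -7451/7429 + (3*I*√82)*(-1/88) = -7451/7429 - 3*I*√82/88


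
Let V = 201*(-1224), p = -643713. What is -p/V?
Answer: -214571/82008 ≈ -2.6165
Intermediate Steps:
V = -246024
-p/V = -(-643713)/(-246024) = -(-643713)*(-1)/246024 = -1*214571/82008 = -214571/82008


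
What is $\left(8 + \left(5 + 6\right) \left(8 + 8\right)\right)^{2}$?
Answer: $33856$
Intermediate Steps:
$\left(8 + \left(5 + 6\right) \left(8 + 8\right)\right)^{2} = \left(8 + 11 \cdot 16\right)^{2} = \left(8 + 176\right)^{2} = 184^{2} = 33856$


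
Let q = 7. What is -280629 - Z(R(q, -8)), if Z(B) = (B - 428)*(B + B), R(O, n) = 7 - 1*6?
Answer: -279775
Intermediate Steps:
R(O, n) = 1 (R(O, n) = 7 - 6 = 1)
Z(B) = 2*B*(-428 + B) (Z(B) = (-428 + B)*(2*B) = 2*B*(-428 + B))
-280629 - Z(R(q, -8)) = -280629 - 2*(-428 + 1) = -280629 - 2*(-427) = -280629 - 1*(-854) = -280629 + 854 = -279775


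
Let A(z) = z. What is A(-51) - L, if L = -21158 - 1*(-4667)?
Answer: 16440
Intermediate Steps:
L = -16491 (L = -21158 + 4667 = -16491)
A(-51) - L = -51 - 1*(-16491) = -51 + 16491 = 16440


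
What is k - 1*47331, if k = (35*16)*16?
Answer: -38371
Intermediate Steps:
k = 8960 (k = 560*16 = 8960)
k - 1*47331 = 8960 - 1*47331 = 8960 - 47331 = -38371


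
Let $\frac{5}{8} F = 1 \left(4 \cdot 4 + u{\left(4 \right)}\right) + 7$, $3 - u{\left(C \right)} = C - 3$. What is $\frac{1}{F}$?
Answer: $\frac{1}{40} \approx 0.025$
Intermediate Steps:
$u{\left(C \right)} = 6 - C$ ($u{\left(C \right)} = 3 - \left(C - 3\right) = 3 - \left(-3 + C\right) = 6 - C$)
$F = 40$ ($F = \frac{8 \left(1 \left(4 \cdot 4 + \left(6 - 4\right)\right) + 7\right)}{5} = \frac{8 \left(1 \left(16 + \left(6 - 4\right)\right) + 7\right)}{5} = \frac{8 \left(1 \left(16 + 2\right) + 7\right)}{5} = \frac{8 \left(1 \cdot 18 + 7\right)}{5} = \frac{8 \left(18 + 7\right)}{5} = \frac{8}{5} \cdot 25 = 40$)
$\frac{1}{F} = \frac{1}{40}$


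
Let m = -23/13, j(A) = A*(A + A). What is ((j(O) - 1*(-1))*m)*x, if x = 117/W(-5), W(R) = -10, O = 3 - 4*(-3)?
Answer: 93357/10 ≈ 9335.7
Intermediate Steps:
O = 15 (O = 3 - 1*(-12) = 3 + 12 = 15)
j(A) = 2*A² (j(A) = A*(2*A) = 2*A²)
m = -23/13 (m = -23*1/13 = -23/13 ≈ -1.7692)
x = -117/10 (x = 117/(-10) = 117*(-⅒) = -117/10 ≈ -11.700)
((j(O) - 1*(-1))*m)*x = ((2*15² - 1*(-1))*(-23/13))*(-117/10) = ((2*225 + 1)*(-23/13))*(-117/10) = ((450 + 1)*(-23/13))*(-117/10) = (451*(-23/13))*(-117/10) = -10373/13*(-117/10) = 93357/10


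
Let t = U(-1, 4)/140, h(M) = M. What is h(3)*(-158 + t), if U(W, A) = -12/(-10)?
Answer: -165891/350 ≈ -473.97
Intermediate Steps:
U(W, A) = 6/5 (U(W, A) = -12*(-⅒) = 6/5)
t = 3/350 (t = (6/5)/140 = (6/5)*(1/140) = 3/350 ≈ 0.0085714)
h(3)*(-158 + t) = 3*(-158 + 3/350) = 3*(-55297/350) = -165891/350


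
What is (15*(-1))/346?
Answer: -15/346 ≈ -0.043353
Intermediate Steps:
(15*(-1))/346 = (1/346)*(-15) = -15/346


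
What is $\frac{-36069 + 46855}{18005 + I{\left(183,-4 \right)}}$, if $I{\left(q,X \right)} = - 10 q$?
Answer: $\frac{10786}{16175} \approx 0.66683$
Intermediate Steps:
$\frac{-36069 + 46855}{18005 + I{\left(183,-4 \right)}} = \frac{-36069 + 46855}{18005 - 1830} = \frac{10786}{18005 - 1830} = \frac{10786}{16175}$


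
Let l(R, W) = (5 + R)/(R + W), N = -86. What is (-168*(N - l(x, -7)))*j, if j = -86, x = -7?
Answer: -1244592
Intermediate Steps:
l(R, W) = (5 + R)/(R + W)
(-168*(N - l(x, -7)))*j = -168*(-86 - (5 - 7)/(-7 - 7))*(-86) = -168*(-86 - (-2)/(-14))*(-86) = -168*(-86 - (-1)*(-2)/14)*(-86) = -168*(-86 - 1*⅐)*(-86) = -168*(-86 - ⅐)*(-86) = -168*(-603/7)*(-86) = 14472*(-86) = -1244592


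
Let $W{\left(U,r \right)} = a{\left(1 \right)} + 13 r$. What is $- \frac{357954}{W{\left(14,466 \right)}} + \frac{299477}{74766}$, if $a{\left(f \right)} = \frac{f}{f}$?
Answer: $- \frac{24948257621}{453007194} \approx -55.073$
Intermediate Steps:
$a{\left(f \right)} = 1$
$W{\left(U,r \right)} = 1 + 13 r$
$- \frac{357954}{W{\left(14,466 \right)}} + \frac{299477}{74766} = - \frac{357954}{1 + 13 \cdot 466} + \frac{299477}{74766} = - \frac{357954}{1 + 6058} + 299477 \cdot \frac{1}{74766} = - \frac{357954}{6059} + \frac{299477}{74766} = - \frac{24948257621}{453007194}$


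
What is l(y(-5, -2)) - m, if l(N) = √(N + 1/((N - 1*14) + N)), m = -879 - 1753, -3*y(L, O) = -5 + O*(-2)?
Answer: 2632 + √930/60 ≈ 2632.5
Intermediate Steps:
y(L, O) = 5/3 + 2*O/3 (y(L, O) = -(-5 + O*(-2))/3 = -(-5 - 2*O)/3 = 5/3 + 2*O/3)
m = -2632
l(N) = √(N + 1/(-14 + 2*N)) (l(N) = √(N + 1/((N - 14) + N)) = √(N + 1/((-14 + N) + N)) = √(N + 1/(-14 + 2*N)))
l(y(-5, -2)) - m = √(2/(-7 + (5/3 + (⅔)*(-2))) + 4*(5/3 + (⅔)*(-2)))/2 - 1*(-2632) = √(2/(-7 + (5/3 - 4/3)) + 4*(5/3 - 4/3))/2 + 2632 = √(2/(-7 + ⅓) + 4*(⅓))/2 + 2632 = √(2/(-20/3) + 4/3)/2 + 2632 = √(2*(-3/20) + 4/3)/2 + 2632 = √(-3/10 + 4/3)/2 + 2632 = √(31/30)/2 + 2632 = (√930/30)/2 + 2632 = √930/60 + 2632 = 2632 + √930/60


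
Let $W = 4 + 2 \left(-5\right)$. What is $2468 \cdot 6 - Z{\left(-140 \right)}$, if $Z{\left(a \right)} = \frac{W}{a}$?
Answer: $\frac{1036557}{70} \approx 14808.0$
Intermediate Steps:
$W = -6$ ($W = 4 - 10 = -6$)
$Z{\left(a \right)} = - \frac{6}{a}$
$2468 \cdot 6 - Z{\left(-140 \right)} = 2468 \cdot 6 - - \frac{6}{-140} = 14808 - \left(-6\right) \left(- \frac{1}{140}\right) = 14808 - \frac{3}{70} = \frac{1036557}{70}$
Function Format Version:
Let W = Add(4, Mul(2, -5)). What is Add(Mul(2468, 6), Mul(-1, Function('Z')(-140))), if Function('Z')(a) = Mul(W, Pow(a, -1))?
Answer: Rational(1036557, 70) ≈ 14808.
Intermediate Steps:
W = -6 (W = Add(4, -10) = -6)
Function('Z')(a) = Mul(-6, Pow(a, -1))
Add(Mul(2468, 6), Mul(-1, Function('Z')(-140))) = Add(Mul(2468, 6), Mul(-1, Mul(-6, Pow(-140, -1)))) = Add(14808, Mul(-1, Mul(-6, Rational(-1, 140)))) = Add(14808, Mul(-1, Rational(3, 70))) = Add(14808, Rational(-3, 70)) = Rational(1036557, 70)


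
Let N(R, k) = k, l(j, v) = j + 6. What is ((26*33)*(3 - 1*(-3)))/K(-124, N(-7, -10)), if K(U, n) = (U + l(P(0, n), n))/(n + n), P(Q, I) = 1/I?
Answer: 1029600/1181 ≈ 871.80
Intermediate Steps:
l(j, v) = 6 + j
K(U, n) = (6 + U + 1/n)/(2*n) (K(U, n) = (U + (6 + 1/n))/(n + n) = (6 + U + 1/n)/((2*n)) = (6 + U + 1/n)*(1/(2*n)) = (6 + U + 1/n)/(2*n))
((26*33)*(3 - 1*(-3)))/K(-124, N(-7, -10)) = ((26*33)*(3 - 1*(-3)))/(((½)*(1 + 6*(-10) - 124*(-10))/(-10)²)) = (858*(3 + 3))/(((½)*(1/100)*(1 - 60 + 1240))) = (858*6)/(((½)*(1/100)*1181)) = 5148/(1181/200) = 5148*(200/1181) = 1029600/1181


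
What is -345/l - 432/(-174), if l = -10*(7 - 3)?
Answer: 2577/232 ≈ 11.108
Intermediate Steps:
l = -40 (l = -10*4 = -40)
-345/l - 432/(-174) = -345/(-40) - 432/(-174) = -345*(-1/40) - 432*(-1/174) = 69/8 + 72/29 = 2577/232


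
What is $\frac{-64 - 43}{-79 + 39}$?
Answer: $\frac{107}{40} \approx 2.675$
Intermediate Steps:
$\frac{-64 - 43}{-79 + 39} = \frac{1}{-40} \left(-107\right) = \left(- \frac{1}{40}\right) \left(-107\right) = \frac{107}{40}$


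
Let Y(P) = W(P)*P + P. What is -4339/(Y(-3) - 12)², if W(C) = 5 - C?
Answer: -4339/1521 ≈ -2.8527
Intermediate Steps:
Y(P) = P + P*(5 - P) (Y(P) = (5 - P)*P + P = P*(5 - P) + P = P + P*(5 - P))
-4339/(Y(-3) - 12)² = -4339/(-3*(6 - 1*(-3)) - 12)² = -4339/(-3*(6 + 3) - 12)² = -4339/(-3*9 - 12)² = -4339/(-27 - 12)² = -4339/((-39)²) = -4339/1521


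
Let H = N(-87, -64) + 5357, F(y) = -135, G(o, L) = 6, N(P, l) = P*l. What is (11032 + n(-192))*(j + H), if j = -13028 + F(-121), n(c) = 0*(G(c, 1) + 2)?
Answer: -24689616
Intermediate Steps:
n(c) = 0 (n(c) = 0*(6 + 2) = 0*8 = 0)
j = -13163 (j = -13028 - 135 = -13163)
H = 10925 (H = -87*(-64) + 5357 = 5568 + 5357 = 10925)
(11032 + n(-192))*(j + H) = (11032 + 0)*(-13163 + 10925) = 11032*(-2238) = -24689616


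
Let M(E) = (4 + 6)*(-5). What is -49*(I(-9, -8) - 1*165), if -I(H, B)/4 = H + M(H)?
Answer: -3479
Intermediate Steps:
M(E) = -50 (M(E) = 10*(-5) = -50)
I(H, B) = 200 - 4*H (I(H, B) = -4*(H - 50) = -4*(-50 + H) = 200 - 4*H)
-49*(I(-9, -8) - 1*165) = -49*((200 - 4*(-9)) - 1*165) = -49*((200 + 36) - 165) = -49*(236 - 165) = -49*71 = -3479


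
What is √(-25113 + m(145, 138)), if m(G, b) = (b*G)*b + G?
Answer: 2*√684103 ≈ 1654.2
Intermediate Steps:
m(G, b) = G + G*b² (m(G, b) = (G*b)*b + G = G*b² + G = G + G*b²)
√(-25113 + m(145, 138)) = √(-25113 + 145*(1 + 138²)) = √(-25113 + 145*(1 + 19044)) = √(-25113 + 145*19045) = √(-25113 + 2761525) = √2736412 = 2*√684103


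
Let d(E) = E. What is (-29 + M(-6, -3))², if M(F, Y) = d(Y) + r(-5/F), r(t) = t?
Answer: 34969/36 ≈ 971.36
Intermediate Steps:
M(F, Y) = Y - 5/F
(-29 + M(-6, -3))² = (-29 + (-3 - 5/(-6)))² = (-29 + (-3 - 5*(-⅙)))² = (-29 + (-3 + ⅚))² = (-29 - 13/6)² = (-187/6)² = 34969/36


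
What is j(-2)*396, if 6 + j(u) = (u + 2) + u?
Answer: -3168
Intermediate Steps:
j(u) = -4 + 2*u (j(u) = -6 + ((u + 2) + u) = -6 + ((2 + u) + u) = -6 + (2 + 2*u) = -4 + 2*u)
j(-2)*396 = (-4 + 2*(-2))*396 = (-4 - 4)*396 = -8*396 = -3168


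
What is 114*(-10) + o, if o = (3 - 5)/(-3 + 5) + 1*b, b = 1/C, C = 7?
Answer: -7986/7 ≈ -1140.9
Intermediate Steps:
b = ⅐ (b = 1/7 = ⅐ ≈ 0.14286)
o = -6/7 (o = (3 - 5)/(-3 + 5) + 1*(⅐) = -2/2 + ⅐ = -2*½ + ⅐ = -1 + ⅐ = -6/7 ≈ -0.85714)
114*(-10) + o = 114*(-10) - 6/7 = -1140 - 6/7 = -7986/7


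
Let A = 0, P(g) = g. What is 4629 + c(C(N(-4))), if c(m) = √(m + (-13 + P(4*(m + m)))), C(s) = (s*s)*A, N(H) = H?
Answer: 4629 + I*√13 ≈ 4629.0 + 3.6056*I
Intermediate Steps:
C(s) = 0 (C(s) = (s*s)*0 = s²*0 = 0)
c(m) = √(-13 + 9*m) (c(m) = √(m + (-13 + 4*(m + m))) = √(m + (-13 + 4*(2*m))) = √(m + (-13 + 8*m)) = √(-13 + 9*m))
4629 + c(C(N(-4))) = 4629 + √(-13 + 9*0) = 4629 + √(-13 + 0) = 4629 + √(-13) = 4629 + I*√13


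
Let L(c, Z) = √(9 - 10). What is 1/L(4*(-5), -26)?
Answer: -I ≈ -1.0*I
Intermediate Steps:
L(c, Z) = I (L(c, Z) = √(-1) = I)
1/L(4*(-5), -26) = 1/I = -I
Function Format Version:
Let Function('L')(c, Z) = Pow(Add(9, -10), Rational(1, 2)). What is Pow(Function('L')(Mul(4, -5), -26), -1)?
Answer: Mul(-1, I) ≈ Mul(-1.0000, I)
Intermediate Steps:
Function('L')(c, Z) = I (Function('L')(c, Z) = Pow(-1, Rational(1, 2)) = I)
Pow(Function('L')(Mul(4, -5), -26), -1) = Pow(I, -1) = Mul(-1, I)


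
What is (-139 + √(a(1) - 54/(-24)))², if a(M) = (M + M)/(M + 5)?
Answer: (834 - √93)²/36 ≈ 18877.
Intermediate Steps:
a(M) = 2*M/(5 + M) (a(M) = (2*M)/(5 + M) = 2*M/(5 + M))
(-139 + √(a(1) - 54/(-24)))² = (-139 + √(2*1/(5 + 1) - 54/(-24)))² = (-139 + √(2*1/6 - 54*(-1/24)))² = (-139 + √(2*1*(⅙) + 9/4))² = (-139 + √(⅓ + 9/4))² = (-139 + √(31/12))² = (-139 + √93/6)²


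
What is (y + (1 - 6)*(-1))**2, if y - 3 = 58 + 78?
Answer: 20736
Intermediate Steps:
y = 139 (y = 3 + (58 + 78) = 3 + 136 = 139)
(y + (1 - 6)*(-1))**2 = (139 + (1 - 6)*(-1))**2 = (139 - 5*(-1))**2 = (139 + 5)**2 = 144**2 = 20736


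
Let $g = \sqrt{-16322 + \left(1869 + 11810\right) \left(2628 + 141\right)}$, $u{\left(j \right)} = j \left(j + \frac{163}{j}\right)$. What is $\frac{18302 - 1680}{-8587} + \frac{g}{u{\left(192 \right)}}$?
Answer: $- \frac{16622}{8587} + \frac{\sqrt{37860829}}{37027} \approx -1.7695$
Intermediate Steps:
$g = \sqrt{37860829}$ ($g = \sqrt{-16322 + 13679 \cdot 2769} = \sqrt{-16322 + 37877151} = \sqrt{37860829} \approx 6153.1$)
$\frac{18302 - 1680}{-8587} + \frac{g}{u{\left(192 \right)}} = \frac{18302 - 1680}{-8587} + \frac{\sqrt{37860829}}{163 + 192^{2}} = \left(18302 - 1680\right) \left(- \frac{1}{8587}\right) + \frac{\sqrt{37860829}}{163 + 36864} = 16622 \left(- \frac{1}{8587}\right) + \frac{\sqrt{37860829}}{37027} = - \frac{16622}{8587} + \sqrt{37860829} \cdot \frac{1}{37027} = - \frac{16622}{8587} + \frac{\sqrt{37860829}}{37027}$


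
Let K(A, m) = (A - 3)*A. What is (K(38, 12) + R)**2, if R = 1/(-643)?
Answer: 731348225721/413449 ≈ 1.7689e+6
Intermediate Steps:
K(A, m) = A*(-3 + A) (K(A, m) = (-3 + A)*A = A*(-3 + A))
R = -1/643 ≈ -0.0015552
(K(38, 12) + R)**2 = (38*(-3 + 38) - 1/643)**2 = (38*35 - 1/643)**2 = (1330 - 1/643)**2 = (855189/643)**2 = 731348225721/413449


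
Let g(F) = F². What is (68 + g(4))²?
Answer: 7056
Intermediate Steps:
(68 + g(4))² = (68 + 4²)² = (68 + 16)² = 84² = 7056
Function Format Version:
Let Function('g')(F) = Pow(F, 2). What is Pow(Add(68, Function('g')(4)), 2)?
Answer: 7056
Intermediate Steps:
Pow(Add(68, Function('g')(4)), 2) = Pow(Add(68, Pow(4, 2)), 2) = Pow(Add(68, 16), 2) = Pow(84, 2) = 7056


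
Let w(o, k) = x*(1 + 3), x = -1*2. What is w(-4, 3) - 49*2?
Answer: -106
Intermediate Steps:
x = -2
w(o, k) = -8 (w(o, k) = -2*(1 + 3) = -2*4 = -8)
w(-4, 3) - 49*2 = -8 - 49*2 = -8 - 98 = -106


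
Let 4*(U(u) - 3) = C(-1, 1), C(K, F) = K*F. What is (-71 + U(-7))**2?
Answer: 74529/16 ≈ 4658.1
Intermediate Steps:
C(K, F) = F*K
U(u) = 11/4 (U(u) = 3 + (1*(-1))/4 = 3 + (1/4)*(-1) = 3 - 1/4 = 11/4)
(-71 + U(-7))**2 = (-71 + 11/4)**2 = (-273/4)**2 = 74529/16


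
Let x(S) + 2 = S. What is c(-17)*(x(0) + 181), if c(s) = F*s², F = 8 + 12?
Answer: 1034620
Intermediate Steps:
x(S) = -2 + S
F = 20
c(s) = 20*s²
c(-17)*(x(0) + 181) = (20*(-17)²)*((-2 + 0) + 181) = (20*289)*(-2 + 181) = 5780*179 = 1034620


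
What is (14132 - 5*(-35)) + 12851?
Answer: 27158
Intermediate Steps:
(14132 - 5*(-35)) + 12851 = (14132 + 175) + 12851 = 14307 + 12851 = 27158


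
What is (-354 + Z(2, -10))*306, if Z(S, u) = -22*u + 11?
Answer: -37638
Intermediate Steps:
Z(S, u) = 11 - 22*u
(-354 + Z(2, -10))*306 = (-354 + (11 - 22*(-10)))*306 = (-354 + (11 + 220))*306 = (-354 + 231)*306 = -123*306 = -37638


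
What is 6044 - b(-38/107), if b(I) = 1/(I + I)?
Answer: 459451/76 ≈ 6045.4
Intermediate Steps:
b(I) = 1/(2*I)
6044 - b(-38/107) = 6044 - 1/(2*((-38/107))) = 6044 - 1/(2*((-38*1/107))) = 6044 - 1/(2*(-38/107)) = 6044 - (-107)/(2*38) = 6044 - 1*(-107/76) = 6044 + 107/76 = 459451/76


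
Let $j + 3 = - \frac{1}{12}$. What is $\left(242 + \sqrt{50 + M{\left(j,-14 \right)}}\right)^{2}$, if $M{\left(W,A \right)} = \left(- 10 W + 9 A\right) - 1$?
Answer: $\frac{\left(1452 + i \sqrt{1662}\right)^{2}}{36} \approx 58518.0 + 3288.6 i$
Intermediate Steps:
$j = - \frac{37}{12}$ ($j = -3 - \frac{1}{12} = - \frac{37}{12} \approx -3.0833$)
$M{\left(W,A \right)} = -1 - 10 W + 9 A$
$\left(242 + \sqrt{50 + M{\left(j,-14 \right)}}\right)^{2} = \left(242 + \sqrt{50 - \frac{577}{6}}\right)^{2} = \left(242 + \sqrt{- \frac{277}{6}}\right)^{2} = \left(242 + \frac{i \sqrt{1662}}{6}\right)^{2}$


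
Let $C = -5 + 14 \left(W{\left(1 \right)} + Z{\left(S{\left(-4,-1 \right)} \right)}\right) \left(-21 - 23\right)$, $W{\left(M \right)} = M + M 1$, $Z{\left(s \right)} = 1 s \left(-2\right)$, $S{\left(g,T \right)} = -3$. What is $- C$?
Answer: $4933$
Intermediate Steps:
$Z{\left(s \right)} = - 2 s$ ($Z{\left(s \right)} = s \left(-2\right) = - 2 s$)
$W{\left(M \right)} = 2 M$ ($W{\left(M \right)} = M + M = 2 M$)
$C = -4933$ ($C = -5 + 14 \left(2 \cdot 1 - -6\right) \left(-21 - 23\right) = -5 + 14 \left(2 + 6\right) \left(-44\right) = -5 + 14 \cdot 8 \left(-44\right) = -5 + 14 \left(-352\right) = -5 - 4928 = -4933$)
$- C = \left(-1\right) \left(-4933\right) = 4933$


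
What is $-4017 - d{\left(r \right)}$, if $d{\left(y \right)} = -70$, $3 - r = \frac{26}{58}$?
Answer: $-3947$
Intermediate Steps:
$r = \frac{74}{29}$ ($r = 3 - \frac{26}{58} = 3 - 26 \cdot \frac{1}{58} = 3 - \frac{13}{29} = \frac{74}{29} \approx 2.5517$)
$-4017 - d{\left(r \right)} = -4017 - -70 = -4017 + 70 = -3947$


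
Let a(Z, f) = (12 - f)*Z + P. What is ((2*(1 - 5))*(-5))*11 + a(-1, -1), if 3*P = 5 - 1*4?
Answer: 1282/3 ≈ 427.33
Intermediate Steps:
P = 1/3 (P = (5 - 1*4)/3 = (5 - 4)/3 = (1/3)*1 = 1/3 ≈ 0.33333)
a(Z, f) = 1/3 + Z*(12 - f) (a(Z, f) = (12 - f)*Z + 1/3 = Z*(12 - f) + 1/3 = 1/3 + Z*(12 - f))
((2*(1 - 5))*(-5))*11 + a(-1, -1) = ((2*(1 - 5))*(-5))*11 + (1/3 + 12*(-1) - 1*(-1)*(-1)) = ((2*(-4))*(-5))*11 + (1/3 - 12 - 1) = -8*(-5)*11 - 38/3 = 40*11 - 38/3 = 440 - 38/3 = 1282/3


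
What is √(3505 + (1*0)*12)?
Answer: √3505 ≈ 59.203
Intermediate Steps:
√(3505 + (1*0)*12) = √(3505 + 0*12) = √(3505 + 0) = √3505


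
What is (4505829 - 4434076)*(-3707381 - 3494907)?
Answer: -516785770864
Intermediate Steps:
(4505829 - 4434076)*(-3707381 - 3494907) = 71753*(-7202288) = -516785770864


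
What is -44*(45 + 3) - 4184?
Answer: -6296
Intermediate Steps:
-44*(45 + 3) - 4184 = -44*48 - 4184 = -2112 - 4184 = -6296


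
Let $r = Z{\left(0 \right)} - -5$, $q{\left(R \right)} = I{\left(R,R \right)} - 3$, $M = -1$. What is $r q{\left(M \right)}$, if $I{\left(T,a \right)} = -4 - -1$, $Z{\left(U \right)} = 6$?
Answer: $-66$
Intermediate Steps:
$I{\left(T,a \right)} = -3$ ($I{\left(T,a \right)} = -4 + 1 = -3$)
$q{\left(R \right)} = -6$ ($q{\left(R \right)} = -3 - 3 = -6$)
$r = 11$ ($r = 6 - -5 = 6 + 5 = 11$)
$r q{\left(M \right)} = 11 \left(-6\right) = -66$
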